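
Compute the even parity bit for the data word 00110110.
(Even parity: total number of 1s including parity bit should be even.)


Number of 1s in data: 4
Parity bit: 0

0


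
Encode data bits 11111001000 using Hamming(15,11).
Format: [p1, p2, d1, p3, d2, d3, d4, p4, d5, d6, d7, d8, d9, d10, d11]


Parity bits: p1=0, p2=1, p3=0, p4=0

011011101001000


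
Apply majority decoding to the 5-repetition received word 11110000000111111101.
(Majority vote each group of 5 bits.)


Groups: 11110, 00000, 01111, 11101
Majority votes: 1011

1011


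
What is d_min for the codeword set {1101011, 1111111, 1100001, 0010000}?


Comparing all pairs, minimum distance: 2
Can detect 1 errors, correct 0 errors

2


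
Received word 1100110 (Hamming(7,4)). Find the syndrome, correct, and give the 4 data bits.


Syndrome = 0: no error detected

Data: 0110 (no errors)


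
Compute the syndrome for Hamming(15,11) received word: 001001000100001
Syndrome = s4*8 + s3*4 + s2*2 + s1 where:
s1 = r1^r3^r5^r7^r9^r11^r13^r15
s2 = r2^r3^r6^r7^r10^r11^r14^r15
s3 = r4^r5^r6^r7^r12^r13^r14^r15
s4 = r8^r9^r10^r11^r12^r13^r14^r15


s1=0, s2=0, s3=0, s4=0

Syndrome = 0 (no error)


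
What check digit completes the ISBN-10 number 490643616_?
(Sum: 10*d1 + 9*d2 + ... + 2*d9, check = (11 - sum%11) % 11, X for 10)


Weighted sum: 241
241 mod 11 = 10

Check digit: 1


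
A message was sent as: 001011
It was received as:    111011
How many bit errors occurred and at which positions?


XOR: 110000

2 error(s) at position(s): 0, 1


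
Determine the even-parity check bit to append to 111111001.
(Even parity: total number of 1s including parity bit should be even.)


Number of 1s in data: 7
Parity bit: 1

1


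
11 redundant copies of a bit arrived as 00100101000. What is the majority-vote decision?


Ones: 3 out of 11
Threshold: 6

0 (3/11 voted 1)


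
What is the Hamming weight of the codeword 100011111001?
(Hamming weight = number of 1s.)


Counting 1s in 100011111001

7


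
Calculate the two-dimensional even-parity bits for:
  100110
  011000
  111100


Row parities: 100
Column parities: 000010

Row P: 100, Col P: 000010, Corner: 1


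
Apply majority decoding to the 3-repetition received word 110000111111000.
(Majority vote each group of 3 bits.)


Groups: 110, 000, 111, 111, 000
Majority votes: 10110

10110


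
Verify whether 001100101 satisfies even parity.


Number of 1s: 4

Yes, parity is correct (4 ones)


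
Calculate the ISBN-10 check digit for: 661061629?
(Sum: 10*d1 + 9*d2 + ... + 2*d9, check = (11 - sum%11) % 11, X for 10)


Weighted sum: 211
211 mod 11 = 2

Check digit: 9


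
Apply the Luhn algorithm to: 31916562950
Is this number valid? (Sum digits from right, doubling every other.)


Luhn sum = 43
43 mod 10 = 3

Invalid (Luhn sum mod 10 = 3)


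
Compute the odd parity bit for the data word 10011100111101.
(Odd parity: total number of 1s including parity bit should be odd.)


Number of 1s in data: 9
Parity bit: 0

0


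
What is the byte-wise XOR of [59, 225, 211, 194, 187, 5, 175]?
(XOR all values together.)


XOR chain: 59 ^ 225 ^ 211 ^ 194 ^ 187 ^ 5 ^ 175 = 218

218


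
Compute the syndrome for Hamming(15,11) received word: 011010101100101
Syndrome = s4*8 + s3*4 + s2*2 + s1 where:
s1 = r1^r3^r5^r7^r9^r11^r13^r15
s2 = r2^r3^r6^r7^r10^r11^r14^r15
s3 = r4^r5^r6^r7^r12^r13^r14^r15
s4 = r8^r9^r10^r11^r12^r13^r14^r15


s1=0, s2=1, s3=0, s4=0

Syndrome = 2 (error at position 2)


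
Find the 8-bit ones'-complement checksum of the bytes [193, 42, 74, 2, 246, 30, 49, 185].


Sum = 821 mod 256 = 53
Complement = 202

202


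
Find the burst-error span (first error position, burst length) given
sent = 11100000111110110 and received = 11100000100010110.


XOR: 00000000011100000

Burst at position 9, length 3


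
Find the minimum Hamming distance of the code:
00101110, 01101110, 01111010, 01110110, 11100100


Comparing all pairs, minimum distance: 1
Can detect 0 errors, correct 0 errors

1


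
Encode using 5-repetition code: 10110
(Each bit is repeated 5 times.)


Each bit -> 5 copies

1111100000111111111100000


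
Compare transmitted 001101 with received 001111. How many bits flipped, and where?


XOR: 000010

1 error(s) at position(s): 4


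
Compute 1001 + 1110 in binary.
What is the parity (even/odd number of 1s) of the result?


1001 = 9
1110 = 14
Sum = 23 = 10111
1s count = 4

even parity (4 ones in 10111)


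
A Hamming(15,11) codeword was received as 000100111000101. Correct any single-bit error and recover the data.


Syndrome = 0: no error detected

Data: 00011000101 (no errors)


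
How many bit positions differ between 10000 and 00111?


XOR: 10111
Count of 1s: 4

4


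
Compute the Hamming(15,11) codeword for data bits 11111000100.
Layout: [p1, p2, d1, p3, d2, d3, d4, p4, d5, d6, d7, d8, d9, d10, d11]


Parity bits: p1=1, p2=1, p3=0, p4=0

111011101000100


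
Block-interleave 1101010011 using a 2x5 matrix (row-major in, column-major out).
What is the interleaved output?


Matrix:
  11010
  10011
Read columns: 1110001101

1110001101


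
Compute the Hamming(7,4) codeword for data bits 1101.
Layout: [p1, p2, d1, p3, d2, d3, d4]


Parity bits: p1=1, p2=0, p3=0

1010101


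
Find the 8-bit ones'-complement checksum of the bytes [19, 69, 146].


Sum = 234 mod 256 = 234
Complement = 21

21


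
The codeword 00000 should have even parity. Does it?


Number of 1s: 0

Yes, parity is correct (0 ones)


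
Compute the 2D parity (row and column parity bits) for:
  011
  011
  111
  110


Row parities: 0010
Column parities: 001

Row P: 0010, Col P: 001, Corner: 1


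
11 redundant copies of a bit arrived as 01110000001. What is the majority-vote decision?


Ones: 4 out of 11
Threshold: 6

0 (4/11 voted 1)


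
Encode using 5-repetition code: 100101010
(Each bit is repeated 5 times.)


Each bit -> 5 copies

111110000000000111110000011111000001111100000


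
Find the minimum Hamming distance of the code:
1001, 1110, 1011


Comparing all pairs, minimum distance: 1
Can detect 0 errors, correct 0 errors

1


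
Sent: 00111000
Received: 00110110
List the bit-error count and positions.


XOR: 00001110

3 error(s) at position(s): 4, 5, 6


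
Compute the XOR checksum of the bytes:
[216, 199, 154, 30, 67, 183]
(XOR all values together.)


XOR chain: 216 ^ 199 ^ 154 ^ 30 ^ 67 ^ 183 = 111

111


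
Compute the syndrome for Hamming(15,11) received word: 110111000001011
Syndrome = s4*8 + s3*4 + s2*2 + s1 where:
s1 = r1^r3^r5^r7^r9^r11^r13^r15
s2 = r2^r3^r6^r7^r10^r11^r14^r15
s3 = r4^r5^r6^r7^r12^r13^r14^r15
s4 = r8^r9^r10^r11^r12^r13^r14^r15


s1=1, s2=0, s3=0, s4=1

Syndrome = 9 (error at position 9)


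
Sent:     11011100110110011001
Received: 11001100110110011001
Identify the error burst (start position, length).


XOR: 00010000000000000000

Burst at position 3, length 1


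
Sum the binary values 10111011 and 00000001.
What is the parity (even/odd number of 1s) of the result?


10111011 = 187
00000001 = 1
Sum = 188 = 10111100
1s count = 5

odd parity (5 ones in 10111100)


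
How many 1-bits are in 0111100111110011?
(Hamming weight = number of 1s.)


Counting 1s in 0111100111110011

11


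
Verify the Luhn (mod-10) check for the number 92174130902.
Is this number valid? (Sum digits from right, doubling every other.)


Luhn sum = 39
39 mod 10 = 9

Invalid (Luhn sum mod 10 = 9)


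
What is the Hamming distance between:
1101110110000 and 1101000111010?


XOR: 0000110001010
Count of 1s: 4

4


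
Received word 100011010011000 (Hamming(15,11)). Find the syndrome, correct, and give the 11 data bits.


Syndrome = 13: error at position 13

Data: 01100011100 (corrected bit 13)


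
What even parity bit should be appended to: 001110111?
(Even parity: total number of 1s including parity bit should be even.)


Number of 1s in data: 6
Parity bit: 0

0


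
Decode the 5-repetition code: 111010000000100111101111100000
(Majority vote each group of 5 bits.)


Groups: 11101, 00000, 00100, 11110, 11111, 00000
Majority votes: 100110

100110


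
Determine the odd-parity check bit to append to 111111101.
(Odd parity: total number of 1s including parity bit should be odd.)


Number of 1s in data: 8
Parity bit: 1

1


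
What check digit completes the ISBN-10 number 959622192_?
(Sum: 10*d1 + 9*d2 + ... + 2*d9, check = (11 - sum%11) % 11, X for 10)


Weighted sum: 306
306 mod 11 = 9

Check digit: 2


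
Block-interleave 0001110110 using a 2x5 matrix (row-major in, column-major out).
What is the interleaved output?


Matrix:
  00011
  10110
Read columns: 0100011110

0100011110


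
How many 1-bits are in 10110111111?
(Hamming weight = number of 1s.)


Counting 1s in 10110111111

9


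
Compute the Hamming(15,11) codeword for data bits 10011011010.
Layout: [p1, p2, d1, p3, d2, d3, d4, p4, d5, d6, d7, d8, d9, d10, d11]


Parity bits: p1=0, p2=0, p3=1, p4=0

001100101011010


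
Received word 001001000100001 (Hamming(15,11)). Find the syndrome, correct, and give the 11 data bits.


Syndrome = 0: no error detected

Data: 10100100001 (no errors)


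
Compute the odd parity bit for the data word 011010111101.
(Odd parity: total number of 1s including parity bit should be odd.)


Number of 1s in data: 8
Parity bit: 1

1


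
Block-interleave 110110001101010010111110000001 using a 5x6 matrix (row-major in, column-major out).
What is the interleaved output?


Matrix:
  110110
  001101
  010010
  111110
  000001
Read columns: 100101011001010110101011001001

100101011001010110101011001001


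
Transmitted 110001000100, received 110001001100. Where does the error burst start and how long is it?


XOR: 000000001000

Burst at position 8, length 1


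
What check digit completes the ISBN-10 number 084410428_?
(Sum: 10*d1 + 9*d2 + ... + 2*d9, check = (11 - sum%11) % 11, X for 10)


Weighted sum: 176
176 mod 11 = 0

Check digit: 0


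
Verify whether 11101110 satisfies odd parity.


Number of 1s: 6

No, parity error (6 ones)


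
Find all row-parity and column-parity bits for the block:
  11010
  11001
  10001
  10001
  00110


Row parities: 11000
Column parities: 00101

Row P: 11000, Col P: 00101, Corner: 0


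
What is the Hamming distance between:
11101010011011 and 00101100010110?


XOR: 11000110001101
Count of 1s: 7

7


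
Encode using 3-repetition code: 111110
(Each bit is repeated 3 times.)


Each bit -> 3 copies

111111111111111000


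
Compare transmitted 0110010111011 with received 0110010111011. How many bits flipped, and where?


XOR: 0000000000000

0 errors (received matches sent)


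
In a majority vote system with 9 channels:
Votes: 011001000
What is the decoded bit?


Ones: 3 out of 9
Threshold: 5

0 (3/9 voted 1)


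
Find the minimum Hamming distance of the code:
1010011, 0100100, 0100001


Comparing all pairs, minimum distance: 2
Can detect 1 errors, correct 0 errors

2


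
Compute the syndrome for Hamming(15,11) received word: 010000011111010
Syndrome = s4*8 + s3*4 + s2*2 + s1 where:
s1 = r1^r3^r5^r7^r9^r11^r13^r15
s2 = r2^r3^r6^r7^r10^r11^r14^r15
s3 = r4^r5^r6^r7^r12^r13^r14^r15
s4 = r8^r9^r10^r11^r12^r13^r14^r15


s1=0, s2=0, s3=0, s4=0

Syndrome = 0 (no error)


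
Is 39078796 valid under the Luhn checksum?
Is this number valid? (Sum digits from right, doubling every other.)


Luhn sum = 51
51 mod 10 = 1

Invalid (Luhn sum mod 10 = 1)


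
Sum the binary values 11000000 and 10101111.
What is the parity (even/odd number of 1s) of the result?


11000000 = 192
10101111 = 175
Sum = 367 = 101101111
1s count = 7

odd parity (7 ones in 101101111)


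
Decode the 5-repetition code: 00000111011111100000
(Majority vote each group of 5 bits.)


Groups: 00000, 11101, 11111, 00000
Majority votes: 0110

0110


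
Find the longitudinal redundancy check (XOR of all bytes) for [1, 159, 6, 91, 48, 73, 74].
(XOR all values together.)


XOR chain: 1 ^ 159 ^ 6 ^ 91 ^ 48 ^ 73 ^ 74 = 240

240


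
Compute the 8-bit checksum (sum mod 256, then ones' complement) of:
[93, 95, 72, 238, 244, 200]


Sum = 942 mod 256 = 174
Complement = 81

81


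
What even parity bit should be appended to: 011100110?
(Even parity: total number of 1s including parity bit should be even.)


Number of 1s in data: 5
Parity bit: 1

1


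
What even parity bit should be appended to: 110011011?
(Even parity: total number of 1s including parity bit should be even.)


Number of 1s in data: 6
Parity bit: 0

0


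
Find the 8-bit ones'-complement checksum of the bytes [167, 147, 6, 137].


Sum = 457 mod 256 = 201
Complement = 54

54


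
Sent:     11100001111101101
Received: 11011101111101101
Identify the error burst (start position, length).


XOR: 00111100000000000

Burst at position 2, length 4


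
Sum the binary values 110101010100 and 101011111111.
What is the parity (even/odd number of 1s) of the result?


110101010100 = 3412
101011111111 = 2815
Sum = 6227 = 1100001010011
1s count = 6

even parity (6 ones in 1100001010011)


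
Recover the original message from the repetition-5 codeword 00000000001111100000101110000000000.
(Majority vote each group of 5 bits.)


Groups: 00000, 00000, 11111, 00000, 10111, 00000, 00000
Majority votes: 0010100

0010100


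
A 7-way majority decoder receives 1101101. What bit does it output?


Ones: 5 out of 7
Threshold: 4

1 (5/7 voted 1)


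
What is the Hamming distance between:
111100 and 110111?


XOR: 001011
Count of 1s: 3

3


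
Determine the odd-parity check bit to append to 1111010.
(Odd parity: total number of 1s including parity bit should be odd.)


Number of 1s in data: 5
Parity bit: 0

0


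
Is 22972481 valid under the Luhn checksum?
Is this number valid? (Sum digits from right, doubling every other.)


Luhn sum = 38
38 mod 10 = 8

Invalid (Luhn sum mod 10 = 8)


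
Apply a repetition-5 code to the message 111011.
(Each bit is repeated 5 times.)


Each bit -> 5 copies

111111111111111000001111111111


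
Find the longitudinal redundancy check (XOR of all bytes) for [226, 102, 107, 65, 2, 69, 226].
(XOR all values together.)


XOR chain: 226 ^ 102 ^ 107 ^ 65 ^ 2 ^ 69 ^ 226 = 11

11


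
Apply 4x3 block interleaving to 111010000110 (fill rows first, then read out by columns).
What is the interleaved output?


Matrix:
  111
  010
  000
  110
Read columns: 100111011000

100111011000


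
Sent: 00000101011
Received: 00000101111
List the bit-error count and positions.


XOR: 00000000100

1 error(s) at position(s): 8


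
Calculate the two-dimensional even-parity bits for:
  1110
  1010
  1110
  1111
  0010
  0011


Row parities: 101010
Column parities: 0100

Row P: 101010, Col P: 0100, Corner: 1


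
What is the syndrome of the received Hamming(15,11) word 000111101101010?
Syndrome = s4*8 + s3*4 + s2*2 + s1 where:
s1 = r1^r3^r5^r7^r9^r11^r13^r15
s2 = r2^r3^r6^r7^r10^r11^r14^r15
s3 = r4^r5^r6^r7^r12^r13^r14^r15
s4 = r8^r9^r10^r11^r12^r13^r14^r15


s1=1, s2=0, s3=0, s4=0

Syndrome = 1 (error at position 1)


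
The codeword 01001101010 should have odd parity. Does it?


Number of 1s: 5

Yes, parity is correct (5 ones)


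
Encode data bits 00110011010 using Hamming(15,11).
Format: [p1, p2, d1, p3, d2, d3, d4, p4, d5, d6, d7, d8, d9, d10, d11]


Parity bits: p1=0, p2=0, p3=0, p4=1

000001110011010


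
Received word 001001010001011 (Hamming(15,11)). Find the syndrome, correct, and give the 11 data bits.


Syndrome = 0: no error detected

Data: 10100001011 (no errors)


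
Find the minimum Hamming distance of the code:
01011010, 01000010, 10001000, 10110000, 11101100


Comparing all pairs, minimum distance: 2
Can detect 1 errors, correct 0 errors

2


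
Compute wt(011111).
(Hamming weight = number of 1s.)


Counting 1s in 011111

5


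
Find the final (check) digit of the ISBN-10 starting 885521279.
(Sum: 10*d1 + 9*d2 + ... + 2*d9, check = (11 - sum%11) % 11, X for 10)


Weighted sum: 291
291 mod 11 = 5

Check digit: 6


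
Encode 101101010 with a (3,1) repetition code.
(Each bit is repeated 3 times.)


Each bit -> 3 copies

111000111111000111000111000


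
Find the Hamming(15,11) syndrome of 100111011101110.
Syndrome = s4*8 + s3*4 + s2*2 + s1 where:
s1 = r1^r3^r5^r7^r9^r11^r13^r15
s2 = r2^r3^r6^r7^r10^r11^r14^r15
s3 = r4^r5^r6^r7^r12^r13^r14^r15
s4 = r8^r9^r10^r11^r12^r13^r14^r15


s1=0, s2=1, s3=0, s4=0

Syndrome = 2 (error at position 2)


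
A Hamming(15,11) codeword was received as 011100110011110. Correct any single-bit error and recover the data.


Syndrome = 14: error at position 14

Data: 10010011100 (corrected bit 14)


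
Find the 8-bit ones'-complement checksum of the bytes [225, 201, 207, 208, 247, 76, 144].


Sum = 1308 mod 256 = 28
Complement = 227

227


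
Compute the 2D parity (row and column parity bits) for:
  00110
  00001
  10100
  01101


Row parities: 0101
Column parities: 11110

Row P: 0101, Col P: 11110, Corner: 0


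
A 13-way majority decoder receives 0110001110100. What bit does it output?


Ones: 6 out of 13
Threshold: 7

0 (6/13 voted 1)


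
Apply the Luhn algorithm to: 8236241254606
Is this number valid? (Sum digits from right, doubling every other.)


Luhn sum = 58
58 mod 10 = 8

Invalid (Luhn sum mod 10 = 8)


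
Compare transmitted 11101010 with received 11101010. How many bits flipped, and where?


XOR: 00000000

0 errors (received matches sent)


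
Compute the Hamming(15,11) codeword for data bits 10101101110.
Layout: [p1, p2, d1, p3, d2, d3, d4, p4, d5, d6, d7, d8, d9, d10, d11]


Parity bits: p1=1, p2=0, p3=0, p4=1

101001011101110


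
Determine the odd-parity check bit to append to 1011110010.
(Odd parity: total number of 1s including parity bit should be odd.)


Number of 1s in data: 6
Parity bit: 1

1


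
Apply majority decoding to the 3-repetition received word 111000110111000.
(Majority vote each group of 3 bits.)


Groups: 111, 000, 110, 111, 000
Majority votes: 10110

10110


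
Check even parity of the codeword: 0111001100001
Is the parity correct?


Number of 1s: 6

Yes, parity is correct (6 ones)


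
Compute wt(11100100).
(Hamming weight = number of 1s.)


Counting 1s in 11100100

4


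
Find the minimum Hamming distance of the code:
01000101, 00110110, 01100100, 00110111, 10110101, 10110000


Comparing all pairs, minimum distance: 1
Can detect 0 errors, correct 0 errors

1


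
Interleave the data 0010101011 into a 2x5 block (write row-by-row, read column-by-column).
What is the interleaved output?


Matrix:
  00101
  01011
Read columns: 0001100111

0001100111


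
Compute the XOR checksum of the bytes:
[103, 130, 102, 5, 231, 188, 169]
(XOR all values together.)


XOR chain: 103 ^ 130 ^ 102 ^ 5 ^ 231 ^ 188 ^ 169 = 116

116


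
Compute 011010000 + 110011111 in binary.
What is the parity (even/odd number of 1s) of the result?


011010000 = 208
110011111 = 415
Sum = 623 = 1001101111
1s count = 7

odd parity (7 ones in 1001101111)


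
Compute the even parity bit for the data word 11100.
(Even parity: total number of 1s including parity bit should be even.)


Number of 1s in data: 3
Parity bit: 1

1


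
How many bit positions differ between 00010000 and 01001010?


XOR: 01011010
Count of 1s: 4

4


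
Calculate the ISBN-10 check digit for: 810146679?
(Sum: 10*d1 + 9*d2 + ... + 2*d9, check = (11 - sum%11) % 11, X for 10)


Weighted sum: 213
213 mod 11 = 4

Check digit: 7


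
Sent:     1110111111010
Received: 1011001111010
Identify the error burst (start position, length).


XOR: 0101110000000

Burst at position 1, length 5


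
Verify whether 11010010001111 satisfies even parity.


Number of 1s: 8

Yes, parity is correct (8 ones)


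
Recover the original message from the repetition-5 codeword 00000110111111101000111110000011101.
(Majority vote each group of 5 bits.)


Groups: 00000, 11011, 11111, 01000, 11111, 00000, 11101
Majority votes: 0110101

0110101


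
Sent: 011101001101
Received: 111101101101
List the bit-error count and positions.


XOR: 100000100000

2 error(s) at position(s): 0, 6


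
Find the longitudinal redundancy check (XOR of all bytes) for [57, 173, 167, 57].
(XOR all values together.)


XOR chain: 57 ^ 173 ^ 167 ^ 57 = 10

10


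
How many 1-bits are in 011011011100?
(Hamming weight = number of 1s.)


Counting 1s in 011011011100

7


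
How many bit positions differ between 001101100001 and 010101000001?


XOR: 011000100000
Count of 1s: 3

3


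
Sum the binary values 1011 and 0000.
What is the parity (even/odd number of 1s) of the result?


1011 = 11
0000 = 0
Sum = 11 = 1011
1s count = 3

odd parity (3 ones in 1011)


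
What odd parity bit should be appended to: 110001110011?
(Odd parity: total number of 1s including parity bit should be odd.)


Number of 1s in data: 7
Parity bit: 0

0


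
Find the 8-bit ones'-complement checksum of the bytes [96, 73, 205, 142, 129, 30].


Sum = 675 mod 256 = 163
Complement = 92

92


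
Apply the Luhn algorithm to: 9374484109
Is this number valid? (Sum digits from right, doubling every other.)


Luhn sum = 55
55 mod 10 = 5

Invalid (Luhn sum mod 10 = 5)


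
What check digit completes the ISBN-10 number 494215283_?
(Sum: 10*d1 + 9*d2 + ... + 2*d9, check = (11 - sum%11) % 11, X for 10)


Weighted sum: 236
236 mod 11 = 5

Check digit: 6


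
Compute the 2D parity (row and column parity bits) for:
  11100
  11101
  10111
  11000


Row parities: 1000
Column parities: 01110

Row P: 1000, Col P: 01110, Corner: 1


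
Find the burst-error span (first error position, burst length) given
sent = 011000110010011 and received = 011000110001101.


XOR: 000000000011110

Burst at position 10, length 4


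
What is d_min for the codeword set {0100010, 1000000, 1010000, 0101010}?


Comparing all pairs, minimum distance: 1
Can detect 0 errors, correct 0 errors

1


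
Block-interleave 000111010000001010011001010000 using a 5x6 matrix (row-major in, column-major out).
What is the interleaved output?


Matrix:
  000111
  010000
  001010
  011001
  010000
Read columns: 000000101100110100001010010010

000000101100110100001010010010


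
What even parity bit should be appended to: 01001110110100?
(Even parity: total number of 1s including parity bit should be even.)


Number of 1s in data: 7
Parity bit: 1

1


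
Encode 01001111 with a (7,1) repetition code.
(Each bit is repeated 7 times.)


Each bit -> 7 copies

00000001111111000000000000001111111111111111111111111111


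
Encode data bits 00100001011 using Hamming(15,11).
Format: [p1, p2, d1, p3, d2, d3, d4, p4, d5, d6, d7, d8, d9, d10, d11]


Parity bits: p1=1, p2=1, p3=0, p4=1

110001010001011


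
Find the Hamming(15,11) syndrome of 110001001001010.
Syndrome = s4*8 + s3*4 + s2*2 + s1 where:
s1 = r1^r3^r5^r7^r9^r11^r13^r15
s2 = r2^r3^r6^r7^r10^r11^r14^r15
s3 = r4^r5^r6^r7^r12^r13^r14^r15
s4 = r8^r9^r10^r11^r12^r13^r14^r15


s1=0, s2=1, s3=1, s4=1

Syndrome = 14 (error at position 14)


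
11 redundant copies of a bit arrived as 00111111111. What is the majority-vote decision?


Ones: 9 out of 11
Threshold: 6

1 (9/11 voted 1)


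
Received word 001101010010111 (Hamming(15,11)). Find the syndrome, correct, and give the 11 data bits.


Syndrome = 14: error at position 14

Data: 10100010101 (corrected bit 14)


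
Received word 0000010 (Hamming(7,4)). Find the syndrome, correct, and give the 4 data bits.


Syndrome = 6: error at position 6

Data: 0000 (corrected bit 6)


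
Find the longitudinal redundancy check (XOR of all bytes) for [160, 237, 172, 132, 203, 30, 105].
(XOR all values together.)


XOR chain: 160 ^ 237 ^ 172 ^ 132 ^ 203 ^ 30 ^ 105 = 217

217


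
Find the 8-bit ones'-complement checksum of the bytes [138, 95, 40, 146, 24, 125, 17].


Sum = 585 mod 256 = 73
Complement = 182

182


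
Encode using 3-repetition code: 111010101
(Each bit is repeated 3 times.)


Each bit -> 3 copies

111111111000111000111000111


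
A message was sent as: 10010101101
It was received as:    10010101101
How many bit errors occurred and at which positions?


XOR: 00000000000

0 errors (received matches sent)


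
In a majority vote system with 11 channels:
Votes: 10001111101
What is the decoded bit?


Ones: 7 out of 11
Threshold: 6

1 (7/11 voted 1)


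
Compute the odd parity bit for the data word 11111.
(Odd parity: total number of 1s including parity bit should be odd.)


Number of 1s in data: 5
Parity bit: 0

0


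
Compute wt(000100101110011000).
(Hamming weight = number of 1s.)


Counting 1s in 000100101110011000

7


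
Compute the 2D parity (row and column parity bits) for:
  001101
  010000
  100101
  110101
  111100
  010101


Row parities: 111001
Column parities: 100100

Row P: 111001, Col P: 100100, Corner: 0


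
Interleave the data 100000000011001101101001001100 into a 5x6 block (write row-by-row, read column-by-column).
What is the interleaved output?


Matrix:
  100000
  000011
  001101
  101001
  001100
Read columns: 100100000000111001010100001110

100100000000111001010100001110


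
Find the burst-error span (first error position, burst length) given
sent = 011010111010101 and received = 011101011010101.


XOR: 000111100000000

Burst at position 3, length 4


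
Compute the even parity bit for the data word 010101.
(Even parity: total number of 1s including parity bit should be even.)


Number of 1s in data: 3
Parity bit: 1

1


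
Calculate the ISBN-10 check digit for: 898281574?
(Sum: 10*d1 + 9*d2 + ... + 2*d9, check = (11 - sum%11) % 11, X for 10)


Weighted sum: 341
341 mod 11 = 0

Check digit: 0


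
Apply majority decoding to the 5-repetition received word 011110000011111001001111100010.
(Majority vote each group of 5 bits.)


Groups: 01111, 00000, 11111, 00100, 11111, 00010
Majority votes: 101010

101010


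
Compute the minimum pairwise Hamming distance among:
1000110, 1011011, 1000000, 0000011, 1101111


Comparing all pairs, minimum distance: 2
Can detect 1 errors, correct 0 errors

2


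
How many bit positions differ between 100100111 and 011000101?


XOR: 111100010
Count of 1s: 5

5


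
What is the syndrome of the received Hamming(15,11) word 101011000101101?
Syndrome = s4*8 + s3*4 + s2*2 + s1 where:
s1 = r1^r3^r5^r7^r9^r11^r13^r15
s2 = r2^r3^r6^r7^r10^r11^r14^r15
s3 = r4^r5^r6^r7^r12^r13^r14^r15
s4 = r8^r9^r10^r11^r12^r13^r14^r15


s1=1, s2=0, s3=1, s4=0

Syndrome = 5 (error at position 5)


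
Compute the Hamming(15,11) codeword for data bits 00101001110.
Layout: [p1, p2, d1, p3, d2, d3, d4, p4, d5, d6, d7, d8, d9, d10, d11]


Parity bits: p1=0, p2=0, p3=0, p4=0

000001001001110


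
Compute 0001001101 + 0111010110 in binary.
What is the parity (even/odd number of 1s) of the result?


0001001101 = 77
0111010110 = 470
Sum = 547 = 1000100011
1s count = 4

even parity (4 ones in 1000100011)


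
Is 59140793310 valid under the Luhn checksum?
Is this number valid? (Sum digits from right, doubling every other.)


Luhn sum = 48
48 mod 10 = 8

Invalid (Luhn sum mod 10 = 8)


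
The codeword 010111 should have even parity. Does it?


Number of 1s: 4

Yes, parity is correct (4 ones)


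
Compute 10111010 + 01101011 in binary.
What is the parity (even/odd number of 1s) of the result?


10111010 = 186
01101011 = 107
Sum = 293 = 100100101
1s count = 4

even parity (4 ones in 100100101)


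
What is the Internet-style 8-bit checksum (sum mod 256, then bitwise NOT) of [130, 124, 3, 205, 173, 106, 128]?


Sum = 869 mod 256 = 101
Complement = 154

154


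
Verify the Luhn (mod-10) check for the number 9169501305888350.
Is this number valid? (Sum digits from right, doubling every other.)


Luhn sum = 59
59 mod 10 = 9

Invalid (Luhn sum mod 10 = 9)


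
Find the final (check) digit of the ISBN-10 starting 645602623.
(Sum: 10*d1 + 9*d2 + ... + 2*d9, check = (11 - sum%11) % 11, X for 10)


Weighted sum: 224
224 mod 11 = 4

Check digit: 7


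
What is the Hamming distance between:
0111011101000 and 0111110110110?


XOR: 0000101011110
Count of 1s: 6

6


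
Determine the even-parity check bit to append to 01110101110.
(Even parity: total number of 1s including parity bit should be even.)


Number of 1s in data: 7
Parity bit: 1

1


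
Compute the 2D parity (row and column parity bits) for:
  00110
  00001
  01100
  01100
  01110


Row parities: 01001
Column parities: 01001

Row P: 01001, Col P: 01001, Corner: 0


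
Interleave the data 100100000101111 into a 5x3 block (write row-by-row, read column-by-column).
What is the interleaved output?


Matrix:
  100
  100
  000
  101
  111
Read columns: 110110000100011

110110000100011


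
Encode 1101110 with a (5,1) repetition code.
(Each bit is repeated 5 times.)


Each bit -> 5 copies

11111111110000011111111111111100000


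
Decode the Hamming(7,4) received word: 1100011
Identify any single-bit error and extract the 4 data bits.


Syndrome = 2: error at position 2

Data: 0011 (corrected bit 2)


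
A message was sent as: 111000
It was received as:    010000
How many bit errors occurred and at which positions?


XOR: 101000

2 error(s) at position(s): 0, 2


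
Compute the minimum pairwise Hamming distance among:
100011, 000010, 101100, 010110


Comparing all pairs, minimum distance: 2
Can detect 1 errors, correct 0 errors

2


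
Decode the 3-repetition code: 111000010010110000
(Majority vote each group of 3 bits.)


Groups: 111, 000, 010, 010, 110, 000
Majority votes: 100010

100010


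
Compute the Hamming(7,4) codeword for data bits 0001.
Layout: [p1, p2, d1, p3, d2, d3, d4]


Parity bits: p1=1, p2=1, p3=1

1101001


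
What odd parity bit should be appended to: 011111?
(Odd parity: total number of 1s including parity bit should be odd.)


Number of 1s in data: 5
Parity bit: 0

0


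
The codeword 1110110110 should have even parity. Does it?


Number of 1s: 7

No, parity error (7 ones)


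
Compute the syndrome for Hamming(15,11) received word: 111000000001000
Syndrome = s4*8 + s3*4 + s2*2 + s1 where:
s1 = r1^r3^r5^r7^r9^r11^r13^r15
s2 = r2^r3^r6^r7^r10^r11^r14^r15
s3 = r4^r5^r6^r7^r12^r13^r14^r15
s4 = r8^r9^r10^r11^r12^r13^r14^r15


s1=0, s2=0, s3=1, s4=1

Syndrome = 12 (error at position 12)


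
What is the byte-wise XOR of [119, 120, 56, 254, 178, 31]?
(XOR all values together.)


XOR chain: 119 ^ 120 ^ 56 ^ 254 ^ 178 ^ 31 = 100

100


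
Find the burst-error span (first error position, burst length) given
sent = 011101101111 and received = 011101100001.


XOR: 000000001110

Burst at position 8, length 3


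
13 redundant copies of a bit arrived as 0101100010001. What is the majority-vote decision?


Ones: 5 out of 13
Threshold: 7

0 (5/13 voted 1)


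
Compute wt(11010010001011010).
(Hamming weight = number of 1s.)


Counting 1s in 11010010001011010

8


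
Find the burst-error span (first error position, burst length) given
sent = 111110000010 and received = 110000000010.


XOR: 001110000000

Burst at position 2, length 3


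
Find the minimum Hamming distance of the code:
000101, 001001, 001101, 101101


Comparing all pairs, minimum distance: 1
Can detect 0 errors, correct 0 errors

1


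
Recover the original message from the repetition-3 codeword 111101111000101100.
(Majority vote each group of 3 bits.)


Groups: 111, 101, 111, 000, 101, 100
Majority votes: 111010

111010


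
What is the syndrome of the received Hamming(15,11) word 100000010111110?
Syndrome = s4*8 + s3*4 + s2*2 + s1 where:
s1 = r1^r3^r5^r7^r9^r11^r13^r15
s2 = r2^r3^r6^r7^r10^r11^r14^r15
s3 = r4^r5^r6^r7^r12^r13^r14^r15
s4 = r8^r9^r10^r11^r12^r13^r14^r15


s1=1, s2=1, s3=1, s4=0

Syndrome = 7 (error at position 7)


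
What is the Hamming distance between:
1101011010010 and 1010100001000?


XOR: 0111111011010
Count of 1s: 9

9


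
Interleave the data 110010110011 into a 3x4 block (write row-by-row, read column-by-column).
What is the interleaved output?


Matrix:
  1100
  1011
  0011
Read columns: 110100011011

110100011011


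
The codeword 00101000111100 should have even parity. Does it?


Number of 1s: 6

Yes, parity is correct (6 ones)


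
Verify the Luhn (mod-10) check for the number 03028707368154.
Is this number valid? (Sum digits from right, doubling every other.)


Luhn sum = 51
51 mod 10 = 1

Invalid (Luhn sum mod 10 = 1)


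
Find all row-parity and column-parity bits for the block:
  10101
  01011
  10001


Row parities: 110
Column parities: 01111

Row P: 110, Col P: 01111, Corner: 0


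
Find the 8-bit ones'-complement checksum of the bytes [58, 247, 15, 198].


Sum = 518 mod 256 = 6
Complement = 249

249


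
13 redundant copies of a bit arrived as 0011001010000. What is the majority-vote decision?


Ones: 4 out of 13
Threshold: 7

0 (4/13 voted 1)


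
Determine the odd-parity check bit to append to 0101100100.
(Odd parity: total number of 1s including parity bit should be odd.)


Number of 1s in data: 4
Parity bit: 1

1


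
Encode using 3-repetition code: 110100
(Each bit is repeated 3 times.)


Each bit -> 3 copies

111111000111000000


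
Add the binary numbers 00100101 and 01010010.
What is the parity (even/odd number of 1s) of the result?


00100101 = 37
01010010 = 82
Sum = 119 = 1110111
1s count = 6

even parity (6 ones in 1110111)


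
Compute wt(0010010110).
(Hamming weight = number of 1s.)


Counting 1s in 0010010110

4


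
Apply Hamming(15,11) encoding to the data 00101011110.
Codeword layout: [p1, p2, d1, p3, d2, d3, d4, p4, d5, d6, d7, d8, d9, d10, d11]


Parity bits: p1=1, p2=1, p3=0, p4=1

110001011011110


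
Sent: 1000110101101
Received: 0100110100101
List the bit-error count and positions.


XOR: 1100000001000

3 error(s) at position(s): 0, 1, 9


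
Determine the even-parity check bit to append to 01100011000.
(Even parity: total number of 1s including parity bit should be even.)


Number of 1s in data: 4
Parity bit: 0

0


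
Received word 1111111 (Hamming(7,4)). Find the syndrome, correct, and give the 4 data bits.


Syndrome = 0: no error detected

Data: 1111 (no errors)


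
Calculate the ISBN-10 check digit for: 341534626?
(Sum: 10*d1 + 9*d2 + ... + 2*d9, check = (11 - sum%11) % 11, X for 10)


Weighted sum: 189
189 mod 11 = 2

Check digit: 9


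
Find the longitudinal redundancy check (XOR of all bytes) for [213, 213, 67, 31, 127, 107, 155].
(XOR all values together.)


XOR chain: 213 ^ 213 ^ 67 ^ 31 ^ 127 ^ 107 ^ 155 = 211

211


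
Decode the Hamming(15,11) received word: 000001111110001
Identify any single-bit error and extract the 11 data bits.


Syndrome = 14: error at position 14

Data: 00111110011 (corrected bit 14)


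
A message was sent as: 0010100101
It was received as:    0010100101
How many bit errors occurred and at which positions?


XOR: 0000000000

0 errors (received matches sent)


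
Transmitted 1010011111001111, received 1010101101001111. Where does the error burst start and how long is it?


XOR: 0000110010000000

Burst at position 4, length 5


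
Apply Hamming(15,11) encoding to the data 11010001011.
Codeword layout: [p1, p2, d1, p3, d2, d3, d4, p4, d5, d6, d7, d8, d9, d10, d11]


Parity bits: p1=0, p2=0, p3=1, p4=1

001110110001011


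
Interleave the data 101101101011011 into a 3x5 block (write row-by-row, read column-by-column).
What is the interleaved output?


Matrix:
  10110
  11010
  11011
Read columns: 111011100111001

111011100111001


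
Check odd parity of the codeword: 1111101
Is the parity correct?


Number of 1s: 6

No, parity error (6 ones)


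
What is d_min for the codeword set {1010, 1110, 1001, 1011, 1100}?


Comparing all pairs, minimum distance: 1
Can detect 0 errors, correct 0 errors

1


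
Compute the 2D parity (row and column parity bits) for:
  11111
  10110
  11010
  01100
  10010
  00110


Row parities: 111000
Column parities: 01011

Row P: 111000, Col P: 01011, Corner: 1


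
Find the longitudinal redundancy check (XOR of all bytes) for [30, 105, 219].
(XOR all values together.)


XOR chain: 30 ^ 105 ^ 219 = 172

172


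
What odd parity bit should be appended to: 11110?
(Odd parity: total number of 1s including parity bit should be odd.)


Number of 1s in data: 4
Parity bit: 1

1


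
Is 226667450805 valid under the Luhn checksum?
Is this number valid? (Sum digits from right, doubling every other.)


Luhn sum = 51
51 mod 10 = 1

Invalid (Luhn sum mod 10 = 1)


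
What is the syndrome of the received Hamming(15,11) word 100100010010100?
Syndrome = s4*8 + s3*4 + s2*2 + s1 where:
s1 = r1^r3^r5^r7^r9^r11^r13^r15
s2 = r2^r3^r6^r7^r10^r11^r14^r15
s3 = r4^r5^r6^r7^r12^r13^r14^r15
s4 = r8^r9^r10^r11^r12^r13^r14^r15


s1=1, s2=1, s3=0, s4=1

Syndrome = 11 (error at position 11)


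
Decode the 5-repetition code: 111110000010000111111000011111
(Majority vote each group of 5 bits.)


Groups: 11111, 00000, 10000, 11111, 10000, 11111
Majority votes: 100101

100101


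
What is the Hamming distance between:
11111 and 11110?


XOR: 00001
Count of 1s: 1

1


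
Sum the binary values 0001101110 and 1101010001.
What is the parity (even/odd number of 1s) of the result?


0001101110 = 110
1101010001 = 849
Sum = 959 = 1110111111
1s count = 9

odd parity (9 ones in 1110111111)


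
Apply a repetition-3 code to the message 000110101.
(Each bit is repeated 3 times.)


Each bit -> 3 copies

000000000111111000111000111


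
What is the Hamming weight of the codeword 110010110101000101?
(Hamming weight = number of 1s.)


Counting 1s in 110010110101000101

9


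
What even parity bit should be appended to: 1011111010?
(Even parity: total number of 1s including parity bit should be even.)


Number of 1s in data: 7
Parity bit: 1

1


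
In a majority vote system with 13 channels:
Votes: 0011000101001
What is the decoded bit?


Ones: 5 out of 13
Threshold: 7

0 (5/13 voted 1)


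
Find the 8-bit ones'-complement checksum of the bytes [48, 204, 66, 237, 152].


Sum = 707 mod 256 = 195
Complement = 60

60


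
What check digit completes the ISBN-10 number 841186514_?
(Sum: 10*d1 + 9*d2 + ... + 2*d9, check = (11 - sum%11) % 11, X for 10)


Weighted sum: 240
240 mod 11 = 9

Check digit: 2


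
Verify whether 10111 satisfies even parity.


Number of 1s: 4

Yes, parity is correct (4 ones)


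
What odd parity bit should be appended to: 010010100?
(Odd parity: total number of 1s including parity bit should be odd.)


Number of 1s in data: 3
Parity bit: 0

0


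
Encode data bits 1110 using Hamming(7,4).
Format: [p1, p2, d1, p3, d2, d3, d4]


Parity bits: p1=0, p2=0, p3=0

0010110


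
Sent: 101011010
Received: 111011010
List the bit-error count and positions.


XOR: 010000000

1 error(s) at position(s): 1


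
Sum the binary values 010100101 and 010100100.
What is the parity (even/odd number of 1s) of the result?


010100101 = 165
010100100 = 164
Sum = 329 = 101001001
1s count = 4

even parity (4 ones in 101001001)
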